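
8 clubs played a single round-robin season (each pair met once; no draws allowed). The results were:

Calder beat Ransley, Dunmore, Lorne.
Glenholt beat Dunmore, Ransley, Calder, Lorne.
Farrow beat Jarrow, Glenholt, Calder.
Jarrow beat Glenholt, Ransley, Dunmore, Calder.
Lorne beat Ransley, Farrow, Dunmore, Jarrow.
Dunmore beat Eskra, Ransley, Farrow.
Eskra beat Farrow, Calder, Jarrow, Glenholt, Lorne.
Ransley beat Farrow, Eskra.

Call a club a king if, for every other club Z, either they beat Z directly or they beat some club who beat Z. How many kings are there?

5

Eskra reaches everyone (king).
Glenholt reaches everyone (king).
Lorne reaches everyone (king).
Calder cannot reach Glenholt in two steps.
Jarrow reaches everyone (king).
Dunmore reaches everyone (king).
Farrow cannot reach Eskra in two steps.
Ransley cannot reach Dunmore in two steps.
Kings: Eskra, Glenholt, Lorne, Jarrow, Dunmore — 5.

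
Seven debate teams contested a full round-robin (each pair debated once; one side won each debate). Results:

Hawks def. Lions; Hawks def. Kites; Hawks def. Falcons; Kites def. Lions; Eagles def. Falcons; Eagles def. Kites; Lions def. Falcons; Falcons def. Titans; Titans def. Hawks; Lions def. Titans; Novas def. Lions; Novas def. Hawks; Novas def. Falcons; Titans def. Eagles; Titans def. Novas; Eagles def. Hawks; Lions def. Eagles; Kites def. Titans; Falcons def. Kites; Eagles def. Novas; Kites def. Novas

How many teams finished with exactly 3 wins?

Win totals: Eagles 4, Novas 3, Lions 3, Falcons 2, Kites 3, Hawks 3, Titans 3.
Exactly 3: Novas, Lions, Kites, Hawks, Titans — 5 teams.

5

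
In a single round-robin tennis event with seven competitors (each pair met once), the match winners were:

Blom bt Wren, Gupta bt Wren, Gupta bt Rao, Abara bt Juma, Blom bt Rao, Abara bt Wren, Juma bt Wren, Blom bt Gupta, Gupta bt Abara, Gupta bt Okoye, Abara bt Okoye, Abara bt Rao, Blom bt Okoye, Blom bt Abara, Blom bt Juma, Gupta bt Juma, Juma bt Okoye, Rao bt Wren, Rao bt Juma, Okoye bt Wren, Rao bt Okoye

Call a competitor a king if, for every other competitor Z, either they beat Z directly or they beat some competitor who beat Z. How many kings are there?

Blom reaches everyone (king).
Abara cannot reach Blom, Gupta in two steps.
Gupta cannot reach Blom in two steps.
Juma cannot reach Blom, Abara, Gupta, Rao in two steps.
Rao cannot reach Blom, Abara, Gupta in two steps.
Wren cannot reach Blom, Abara, Gupta, Juma, Rao, Okoye in two steps.
Okoye cannot reach Blom, Abara, Gupta, Juma, Rao in two steps.
Kings: Blom — 1.

1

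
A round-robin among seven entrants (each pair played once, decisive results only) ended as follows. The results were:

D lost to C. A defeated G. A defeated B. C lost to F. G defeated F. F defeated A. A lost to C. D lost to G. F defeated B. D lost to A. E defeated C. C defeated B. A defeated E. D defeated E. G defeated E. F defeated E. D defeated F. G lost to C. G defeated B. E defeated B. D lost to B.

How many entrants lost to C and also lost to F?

2

C beat: A, B, D, G.
F beat: A, B, C, E.
Both beat: A, B — 2.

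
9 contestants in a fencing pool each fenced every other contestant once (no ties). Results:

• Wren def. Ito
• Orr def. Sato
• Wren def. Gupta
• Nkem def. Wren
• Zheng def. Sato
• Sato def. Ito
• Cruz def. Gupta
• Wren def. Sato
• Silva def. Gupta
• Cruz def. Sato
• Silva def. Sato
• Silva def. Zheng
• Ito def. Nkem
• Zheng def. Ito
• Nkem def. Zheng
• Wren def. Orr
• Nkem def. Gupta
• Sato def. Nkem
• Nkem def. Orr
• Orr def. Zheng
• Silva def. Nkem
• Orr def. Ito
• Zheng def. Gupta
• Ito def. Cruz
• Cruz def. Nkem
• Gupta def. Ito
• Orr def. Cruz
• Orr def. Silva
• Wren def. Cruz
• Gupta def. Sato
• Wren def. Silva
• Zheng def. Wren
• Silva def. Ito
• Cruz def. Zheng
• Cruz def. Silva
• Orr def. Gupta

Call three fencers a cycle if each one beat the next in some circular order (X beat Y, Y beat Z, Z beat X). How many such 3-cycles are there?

19

Win totals: Sato 2, Wren 6, Ito 2, Zheng 4, Orr 6, Silva 5, Nkem 4, Gupta 2, Cruz 5.
A fencer with w wins dominates both others in C(w,2) triples; summing gives 1 + 15 + 1 + 6 + 15 + 10 + 6 + 1 + 10 = 65 transitive triples.
Total triples C(9,3) = 84, so cyclic triples = 84 − 65 = 19.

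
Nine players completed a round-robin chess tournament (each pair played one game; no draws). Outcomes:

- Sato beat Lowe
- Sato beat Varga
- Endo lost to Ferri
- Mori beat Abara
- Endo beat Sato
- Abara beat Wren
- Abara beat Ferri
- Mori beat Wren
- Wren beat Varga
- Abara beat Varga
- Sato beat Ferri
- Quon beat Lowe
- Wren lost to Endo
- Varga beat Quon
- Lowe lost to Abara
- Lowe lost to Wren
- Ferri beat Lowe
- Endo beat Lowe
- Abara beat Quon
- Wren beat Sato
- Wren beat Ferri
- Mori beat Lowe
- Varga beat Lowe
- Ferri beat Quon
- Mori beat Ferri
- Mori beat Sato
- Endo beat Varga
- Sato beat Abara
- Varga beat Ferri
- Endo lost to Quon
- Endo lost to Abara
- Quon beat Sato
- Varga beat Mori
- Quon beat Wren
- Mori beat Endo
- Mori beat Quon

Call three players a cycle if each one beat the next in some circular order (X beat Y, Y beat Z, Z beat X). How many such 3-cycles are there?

Win totals: Endo 4, Ferri 3, Lowe 0, Varga 4, Mori 7, Wren 4, Quon 4, Abara 6, Sato 4.
A player with w wins dominates both others in C(w,2) triples; summing gives 6 + 3 + 0 + 6 + 21 + 6 + 6 + 15 + 6 = 69 transitive triples.
Total triples C(9,3) = 84, so cyclic triples = 84 − 69 = 15.

15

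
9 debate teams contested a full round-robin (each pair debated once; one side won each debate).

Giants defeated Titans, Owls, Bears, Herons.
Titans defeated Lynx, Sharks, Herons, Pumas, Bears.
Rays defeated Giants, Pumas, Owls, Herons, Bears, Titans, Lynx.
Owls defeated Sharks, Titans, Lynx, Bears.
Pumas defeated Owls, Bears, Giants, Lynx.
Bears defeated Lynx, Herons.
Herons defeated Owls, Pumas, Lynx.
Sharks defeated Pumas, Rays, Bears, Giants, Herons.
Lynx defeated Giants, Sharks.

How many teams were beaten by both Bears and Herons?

Bears beat: Lynx, Herons.
Herons beat: Lynx, Owls, Pumas.
Both beat: Lynx — 1.

1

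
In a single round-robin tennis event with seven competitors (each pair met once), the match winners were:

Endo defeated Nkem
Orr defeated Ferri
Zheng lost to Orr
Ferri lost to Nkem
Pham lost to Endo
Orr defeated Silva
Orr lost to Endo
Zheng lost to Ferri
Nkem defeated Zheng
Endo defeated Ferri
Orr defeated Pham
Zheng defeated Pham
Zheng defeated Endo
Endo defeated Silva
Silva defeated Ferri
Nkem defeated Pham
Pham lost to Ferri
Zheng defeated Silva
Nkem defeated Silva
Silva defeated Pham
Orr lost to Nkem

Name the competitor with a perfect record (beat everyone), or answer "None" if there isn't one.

None

Highest win total is Nkem with 5 (out of 6 possible).
Nkem lost to Endo, so no competitor went undefeated.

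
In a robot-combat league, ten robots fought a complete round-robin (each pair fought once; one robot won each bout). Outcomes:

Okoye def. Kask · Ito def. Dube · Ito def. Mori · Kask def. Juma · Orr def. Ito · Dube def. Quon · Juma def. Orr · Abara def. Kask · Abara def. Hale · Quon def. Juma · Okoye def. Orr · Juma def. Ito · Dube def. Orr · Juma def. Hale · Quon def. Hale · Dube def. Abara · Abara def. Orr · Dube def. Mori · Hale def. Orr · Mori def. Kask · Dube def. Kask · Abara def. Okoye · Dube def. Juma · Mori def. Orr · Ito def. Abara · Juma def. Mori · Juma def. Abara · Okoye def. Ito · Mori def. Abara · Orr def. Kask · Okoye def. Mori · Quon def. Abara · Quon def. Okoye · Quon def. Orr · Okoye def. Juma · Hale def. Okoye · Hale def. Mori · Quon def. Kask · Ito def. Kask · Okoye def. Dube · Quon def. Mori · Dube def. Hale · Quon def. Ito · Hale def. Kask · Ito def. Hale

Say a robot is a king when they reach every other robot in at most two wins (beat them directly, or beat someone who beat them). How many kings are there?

4

Kask cannot reach Quon, Dube, Okoye in two steps.
Hale cannot reach Quon in two steps.
Orr cannot reach Quon, Okoye in two steps.
Abara cannot reach Quon in two steps.
Quon reaches everyone (king).
Juma cannot reach Quon in two steps.
Dube reaches everyone (king).
Mori cannot reach Quon, Dube in two steps.
Okoye reaches everyone (king).
Ito reaches everyone (king).
Kings: Quon, Dube, Okoye, Ito — 4.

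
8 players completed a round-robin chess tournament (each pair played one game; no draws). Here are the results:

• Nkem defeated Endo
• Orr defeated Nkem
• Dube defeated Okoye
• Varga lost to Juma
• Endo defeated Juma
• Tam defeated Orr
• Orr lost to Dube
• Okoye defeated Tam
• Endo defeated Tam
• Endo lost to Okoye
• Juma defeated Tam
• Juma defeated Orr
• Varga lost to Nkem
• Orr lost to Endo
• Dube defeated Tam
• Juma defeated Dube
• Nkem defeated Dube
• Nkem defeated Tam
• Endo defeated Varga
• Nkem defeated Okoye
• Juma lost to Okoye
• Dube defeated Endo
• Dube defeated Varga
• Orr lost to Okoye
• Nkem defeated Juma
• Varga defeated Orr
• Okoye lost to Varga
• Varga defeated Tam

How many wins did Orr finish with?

Orr's results: beat Nkem; lost to Tam, Endo, Dube, Okoye, Juma, Varga.
That is 1 win.

1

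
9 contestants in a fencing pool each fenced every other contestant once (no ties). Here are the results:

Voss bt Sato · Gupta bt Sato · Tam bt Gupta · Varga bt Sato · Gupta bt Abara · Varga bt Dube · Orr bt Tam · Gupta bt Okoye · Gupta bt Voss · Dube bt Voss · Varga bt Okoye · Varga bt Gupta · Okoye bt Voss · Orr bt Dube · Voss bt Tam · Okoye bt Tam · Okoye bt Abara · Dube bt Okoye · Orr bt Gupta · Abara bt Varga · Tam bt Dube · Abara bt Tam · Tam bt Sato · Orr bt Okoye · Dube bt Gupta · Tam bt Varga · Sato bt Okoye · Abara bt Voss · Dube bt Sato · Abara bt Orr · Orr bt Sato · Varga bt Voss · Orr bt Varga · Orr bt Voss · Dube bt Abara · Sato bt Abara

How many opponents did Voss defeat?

2

Voss' results: beat Tam, Sato; lost to Orr, Gupta, Okoye, Varga, Dube, Abara.
That is 2 wins.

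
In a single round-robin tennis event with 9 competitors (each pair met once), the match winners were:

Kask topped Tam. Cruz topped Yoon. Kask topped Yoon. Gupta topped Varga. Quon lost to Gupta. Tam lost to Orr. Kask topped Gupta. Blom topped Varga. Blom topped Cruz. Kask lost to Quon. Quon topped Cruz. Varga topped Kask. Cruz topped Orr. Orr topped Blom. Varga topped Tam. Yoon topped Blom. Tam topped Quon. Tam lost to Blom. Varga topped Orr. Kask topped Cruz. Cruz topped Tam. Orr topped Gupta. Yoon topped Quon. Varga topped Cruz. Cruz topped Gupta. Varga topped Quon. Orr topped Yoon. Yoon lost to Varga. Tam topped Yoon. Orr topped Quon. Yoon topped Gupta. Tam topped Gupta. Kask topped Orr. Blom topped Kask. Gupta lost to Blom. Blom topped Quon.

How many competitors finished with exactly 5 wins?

2

Win totals: Yoon 3, Quon 2, Tam 3, Orr 5, Cruz 4, Gupta 2, Kask 5, Varga 6, Blom 6.
Exactly 5: Orr, Kask — 2 competitors.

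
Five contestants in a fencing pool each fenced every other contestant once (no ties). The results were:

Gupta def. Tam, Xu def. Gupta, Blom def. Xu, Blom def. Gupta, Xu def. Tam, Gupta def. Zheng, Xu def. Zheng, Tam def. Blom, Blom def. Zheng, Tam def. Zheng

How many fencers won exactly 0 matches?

1

Win totals: Tam 2, Blom 3, Xu 3, Zheng 0, Gupta 2.
Exactly 0: Zheng — 1 fencer.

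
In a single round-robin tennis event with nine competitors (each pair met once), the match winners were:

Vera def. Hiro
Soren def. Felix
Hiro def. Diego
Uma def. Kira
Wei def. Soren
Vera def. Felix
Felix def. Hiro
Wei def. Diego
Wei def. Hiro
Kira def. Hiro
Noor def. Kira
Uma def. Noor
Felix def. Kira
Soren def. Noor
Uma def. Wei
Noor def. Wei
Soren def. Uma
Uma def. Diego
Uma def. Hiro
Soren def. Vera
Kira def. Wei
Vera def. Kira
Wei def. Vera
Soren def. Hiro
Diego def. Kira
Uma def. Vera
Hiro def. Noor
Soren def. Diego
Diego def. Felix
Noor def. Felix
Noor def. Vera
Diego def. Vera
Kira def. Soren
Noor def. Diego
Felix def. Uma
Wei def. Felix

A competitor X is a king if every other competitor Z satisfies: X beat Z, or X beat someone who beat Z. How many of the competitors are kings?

Hiro cannot reach Uma, Soren in two steps.
Diego cannot reach Noor in two steps.
Noor reaches everyone (king).
Wei reaches everyone (king).
Uma reaches everyone (king).
Felix reaches everyone (king).
Kira reaches everyone (king).
Vera reaches everyone (king).
Soren reaches everyone (king).
Kings: Noor, Wei, Uma, Felix, Kira, Vera, Soren — 7.

7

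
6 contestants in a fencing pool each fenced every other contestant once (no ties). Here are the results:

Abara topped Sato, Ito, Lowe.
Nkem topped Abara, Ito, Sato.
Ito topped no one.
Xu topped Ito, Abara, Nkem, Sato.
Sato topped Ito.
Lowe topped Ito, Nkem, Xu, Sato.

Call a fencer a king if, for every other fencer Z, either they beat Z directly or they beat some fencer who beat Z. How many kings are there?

3

Xu reaches everyone (king).
Nkem cannot reach Xu in two steps.
Ito cannot reach Xu, Nkem, Sato, Lowe, Abara in two steps.
Sato cannot reach Xu, Nkem, Lowe, Abara in two steps.
Lowe reaches everyone (king).
Abara reaches everyone (king).
Kings: Xu, Lowe, Abara — 3.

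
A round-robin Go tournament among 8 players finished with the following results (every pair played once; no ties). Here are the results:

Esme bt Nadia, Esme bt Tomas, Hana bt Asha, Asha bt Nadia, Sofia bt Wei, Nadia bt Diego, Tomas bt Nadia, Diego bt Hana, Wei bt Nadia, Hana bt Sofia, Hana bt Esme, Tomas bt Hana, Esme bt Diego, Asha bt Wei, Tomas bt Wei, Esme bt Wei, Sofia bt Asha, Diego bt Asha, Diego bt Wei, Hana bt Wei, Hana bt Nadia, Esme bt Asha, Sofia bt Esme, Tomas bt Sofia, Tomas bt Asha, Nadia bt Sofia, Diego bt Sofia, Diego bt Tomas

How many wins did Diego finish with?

5

Diego's results: beat Wei, Sofia, Hana, Asha, Tomas; lost to Nadia, Esme.
That is 5 wins.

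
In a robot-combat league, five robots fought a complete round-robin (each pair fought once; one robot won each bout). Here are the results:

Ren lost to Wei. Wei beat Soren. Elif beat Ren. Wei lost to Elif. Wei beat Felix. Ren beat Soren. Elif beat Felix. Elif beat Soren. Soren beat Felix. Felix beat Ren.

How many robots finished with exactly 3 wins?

Win totals: Ren 1, Soren 1, Felix 1, Elif 4, Wei 3.
Exactly 3: Wei — 1 robot.

1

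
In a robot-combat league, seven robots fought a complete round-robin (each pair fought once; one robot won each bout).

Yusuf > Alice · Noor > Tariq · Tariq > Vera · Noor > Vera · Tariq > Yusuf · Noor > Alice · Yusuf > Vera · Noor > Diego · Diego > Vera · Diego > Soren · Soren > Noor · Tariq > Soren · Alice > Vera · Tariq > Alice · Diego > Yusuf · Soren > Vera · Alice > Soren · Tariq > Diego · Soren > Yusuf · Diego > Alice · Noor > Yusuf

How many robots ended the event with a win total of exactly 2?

2

Win totals: Noor 5, Soren 3, Yusuf 2, Tariq 5, Vera 0, Diego 4, Alice 2.
Exactly 2: Yusuf, Alice — 2 robots.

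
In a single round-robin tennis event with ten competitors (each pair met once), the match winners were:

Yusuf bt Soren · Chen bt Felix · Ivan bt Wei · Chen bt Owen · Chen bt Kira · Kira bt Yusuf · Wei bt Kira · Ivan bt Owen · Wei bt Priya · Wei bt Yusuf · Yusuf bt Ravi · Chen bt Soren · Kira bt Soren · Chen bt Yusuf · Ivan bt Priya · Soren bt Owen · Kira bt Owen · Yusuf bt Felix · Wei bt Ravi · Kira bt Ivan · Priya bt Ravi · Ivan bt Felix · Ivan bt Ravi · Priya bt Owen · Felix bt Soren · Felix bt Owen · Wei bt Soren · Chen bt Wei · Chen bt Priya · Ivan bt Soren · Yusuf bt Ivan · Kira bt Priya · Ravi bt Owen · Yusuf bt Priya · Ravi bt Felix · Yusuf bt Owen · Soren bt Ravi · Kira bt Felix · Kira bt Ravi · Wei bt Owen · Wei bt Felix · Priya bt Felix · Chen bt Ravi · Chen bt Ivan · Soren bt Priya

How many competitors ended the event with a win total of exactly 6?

2

Win totals: Ravi 2, Yusuf 6, Wei 7, Soren 3, Felix 2, Ivan 6, Owen 0, Priya 3, Chen 9, Kira 7.
Exactly 6: Yusuf, Ivan — 2 competitors.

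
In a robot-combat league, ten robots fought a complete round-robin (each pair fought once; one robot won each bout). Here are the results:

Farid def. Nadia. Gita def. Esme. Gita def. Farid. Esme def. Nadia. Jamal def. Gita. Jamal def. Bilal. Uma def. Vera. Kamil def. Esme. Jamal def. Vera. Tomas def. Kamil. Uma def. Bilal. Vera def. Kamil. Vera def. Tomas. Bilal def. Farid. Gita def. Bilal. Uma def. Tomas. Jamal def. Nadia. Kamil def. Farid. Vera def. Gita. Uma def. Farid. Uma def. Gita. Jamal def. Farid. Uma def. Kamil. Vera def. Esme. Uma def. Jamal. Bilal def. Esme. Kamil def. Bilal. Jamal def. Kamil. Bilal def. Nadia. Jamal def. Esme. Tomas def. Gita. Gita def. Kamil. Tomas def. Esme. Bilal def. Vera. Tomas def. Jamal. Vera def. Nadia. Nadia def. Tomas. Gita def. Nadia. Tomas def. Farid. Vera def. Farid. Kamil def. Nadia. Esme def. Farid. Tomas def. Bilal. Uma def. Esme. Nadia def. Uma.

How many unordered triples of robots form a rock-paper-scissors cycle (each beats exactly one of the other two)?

Win totals: Bilal 4, Tomas 6, Vera 6, Gita 5, Nadia 2, Kamil 4, Farid 1, Uma 8, Jamal 7, Esme 2.
A robot with w wins dominates both others in C(w,2) triples; summing gives 6 + 15 + 15 + 10 + 1 + 6 + 0 + 28 + 21 + 1 = 103 transitive triples.
Total triples C(10,3) = 120, so cyclic triples = 120 − 103 = 17.

17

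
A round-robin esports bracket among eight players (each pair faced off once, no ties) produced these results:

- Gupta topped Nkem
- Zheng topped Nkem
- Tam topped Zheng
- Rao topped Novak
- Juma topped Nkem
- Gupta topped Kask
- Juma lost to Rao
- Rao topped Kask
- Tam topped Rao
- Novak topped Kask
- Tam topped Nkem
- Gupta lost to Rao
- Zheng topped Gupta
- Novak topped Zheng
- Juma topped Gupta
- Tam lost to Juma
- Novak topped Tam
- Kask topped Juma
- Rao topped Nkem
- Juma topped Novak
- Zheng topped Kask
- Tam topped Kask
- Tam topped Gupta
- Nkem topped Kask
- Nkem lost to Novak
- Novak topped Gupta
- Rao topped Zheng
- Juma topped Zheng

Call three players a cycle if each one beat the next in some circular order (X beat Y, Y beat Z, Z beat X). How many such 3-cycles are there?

Win totals: Nkem 1, Juma 5, Rao 6, Zheng 3, Novak 5, Kask 1, Gupta 2, Tam 5.
A player with w wins dominates both others in C(w,2) triples; summing gives 0 + 10 + 15 + 3 + 10 + 0 + 1 + 10 = 49 transitive triples.
Total triples C(8,3) = 56, so cyclic triples = 56 − 49 = 7.

7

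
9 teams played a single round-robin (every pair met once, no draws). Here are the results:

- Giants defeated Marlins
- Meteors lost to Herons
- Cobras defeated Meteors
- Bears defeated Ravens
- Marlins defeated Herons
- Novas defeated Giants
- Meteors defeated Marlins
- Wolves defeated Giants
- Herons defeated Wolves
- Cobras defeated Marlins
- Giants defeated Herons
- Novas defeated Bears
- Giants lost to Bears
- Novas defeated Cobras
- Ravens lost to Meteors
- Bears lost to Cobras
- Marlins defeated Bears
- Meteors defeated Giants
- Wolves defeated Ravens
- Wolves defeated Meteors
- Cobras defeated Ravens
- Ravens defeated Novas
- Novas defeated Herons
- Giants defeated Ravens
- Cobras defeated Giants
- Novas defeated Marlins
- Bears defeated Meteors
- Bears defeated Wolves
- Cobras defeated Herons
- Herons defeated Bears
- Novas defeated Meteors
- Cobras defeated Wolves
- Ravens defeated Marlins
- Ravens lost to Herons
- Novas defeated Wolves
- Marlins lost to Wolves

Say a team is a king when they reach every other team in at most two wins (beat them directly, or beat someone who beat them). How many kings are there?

Cobras reaches everyone (king).
Marlins cannot reach Cobras, Novas in two steps.
Bears cannot reach Cobras in two steps.
Herons cannot reach Cobras in two steps.
Giants cannot reach Cobras in two steps.
Wolves cannot reach Cobras in two steps.
Novas reaches everyone (king).
Meteors cannot reach Cobras, Wolves in two steps.
Ravens reaches everyone (king).
Kings: Cobras, Novas, Ravens — 3.

3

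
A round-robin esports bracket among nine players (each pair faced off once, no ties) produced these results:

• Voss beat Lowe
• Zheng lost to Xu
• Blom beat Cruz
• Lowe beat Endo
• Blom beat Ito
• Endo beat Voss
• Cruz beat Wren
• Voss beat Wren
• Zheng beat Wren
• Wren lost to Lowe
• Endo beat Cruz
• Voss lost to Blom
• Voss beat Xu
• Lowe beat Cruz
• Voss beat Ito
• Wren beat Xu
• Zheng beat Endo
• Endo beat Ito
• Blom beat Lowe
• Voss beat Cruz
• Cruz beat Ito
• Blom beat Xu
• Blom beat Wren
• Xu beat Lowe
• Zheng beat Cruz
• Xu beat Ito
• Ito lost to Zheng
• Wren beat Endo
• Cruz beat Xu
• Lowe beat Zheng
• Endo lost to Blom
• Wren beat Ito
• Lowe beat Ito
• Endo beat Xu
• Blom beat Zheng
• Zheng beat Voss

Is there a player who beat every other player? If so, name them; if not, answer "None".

Blom has 8 wins out of 8 opponents — a perfect record.

Blom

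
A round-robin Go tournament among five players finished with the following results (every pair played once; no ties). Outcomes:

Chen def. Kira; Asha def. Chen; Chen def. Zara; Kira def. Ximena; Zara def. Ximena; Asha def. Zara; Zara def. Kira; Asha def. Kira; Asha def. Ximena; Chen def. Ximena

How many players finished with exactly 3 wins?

1

Win totals: Zara 2, Chen 3, Ximena 0, Kira 1, Asha 4.
Exactly 3: Chen — 1 player.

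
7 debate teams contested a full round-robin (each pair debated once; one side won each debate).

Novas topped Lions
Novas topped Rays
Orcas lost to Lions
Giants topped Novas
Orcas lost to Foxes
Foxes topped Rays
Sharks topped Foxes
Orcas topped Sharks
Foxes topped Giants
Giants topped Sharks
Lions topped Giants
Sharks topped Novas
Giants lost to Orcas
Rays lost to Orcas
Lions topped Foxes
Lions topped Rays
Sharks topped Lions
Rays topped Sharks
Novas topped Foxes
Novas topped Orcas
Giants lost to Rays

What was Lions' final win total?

4

Lions' results: beat Giants, Rays, Orcas, Foxes; lost to Novas, Sharks.
That is 4 wins.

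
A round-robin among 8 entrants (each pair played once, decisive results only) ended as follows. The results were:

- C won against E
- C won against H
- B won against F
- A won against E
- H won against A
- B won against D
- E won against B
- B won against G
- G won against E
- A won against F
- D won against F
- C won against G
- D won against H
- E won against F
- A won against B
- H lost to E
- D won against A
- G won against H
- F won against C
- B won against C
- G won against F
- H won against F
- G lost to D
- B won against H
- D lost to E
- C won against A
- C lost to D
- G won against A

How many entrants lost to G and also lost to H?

2

G beat: A, E, F, H.
H beat: A, F.
Both beat: A, F — 2.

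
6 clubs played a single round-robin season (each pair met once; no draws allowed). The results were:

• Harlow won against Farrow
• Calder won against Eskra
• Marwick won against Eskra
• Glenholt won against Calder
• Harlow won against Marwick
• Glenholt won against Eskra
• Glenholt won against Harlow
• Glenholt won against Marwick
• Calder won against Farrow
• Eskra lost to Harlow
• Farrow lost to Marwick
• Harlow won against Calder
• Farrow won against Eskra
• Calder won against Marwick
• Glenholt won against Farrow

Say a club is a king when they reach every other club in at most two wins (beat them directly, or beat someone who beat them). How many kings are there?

Eskra cannot reach Calder, Farrow, Glenholt, Marwick, Harlow in two steps.
Calder cannot reach Glenholt, Harlow in two steps.
Farrow cannot reach Calder, Glenholt, Marwick, Harlow in two steps.
Glenholt reaches everyone (king).
Marwick cannot reach Calder, Glenholt, Harlow in two steps.
Harlow cannot reach Glenholt in two steps.
Kings: Glenholt — 1.

1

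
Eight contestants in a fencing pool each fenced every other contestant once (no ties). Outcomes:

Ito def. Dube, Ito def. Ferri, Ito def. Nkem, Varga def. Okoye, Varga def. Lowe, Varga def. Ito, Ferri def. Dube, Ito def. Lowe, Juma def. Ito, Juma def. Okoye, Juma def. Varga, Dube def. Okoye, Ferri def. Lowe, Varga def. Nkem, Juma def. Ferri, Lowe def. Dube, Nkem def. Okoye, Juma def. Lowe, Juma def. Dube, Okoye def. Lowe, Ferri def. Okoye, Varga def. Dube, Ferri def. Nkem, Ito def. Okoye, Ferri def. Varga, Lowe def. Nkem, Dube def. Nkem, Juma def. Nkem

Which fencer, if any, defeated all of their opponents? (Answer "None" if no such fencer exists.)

Juma has 7 wins out of 7 opponents — a perfect record.

Juma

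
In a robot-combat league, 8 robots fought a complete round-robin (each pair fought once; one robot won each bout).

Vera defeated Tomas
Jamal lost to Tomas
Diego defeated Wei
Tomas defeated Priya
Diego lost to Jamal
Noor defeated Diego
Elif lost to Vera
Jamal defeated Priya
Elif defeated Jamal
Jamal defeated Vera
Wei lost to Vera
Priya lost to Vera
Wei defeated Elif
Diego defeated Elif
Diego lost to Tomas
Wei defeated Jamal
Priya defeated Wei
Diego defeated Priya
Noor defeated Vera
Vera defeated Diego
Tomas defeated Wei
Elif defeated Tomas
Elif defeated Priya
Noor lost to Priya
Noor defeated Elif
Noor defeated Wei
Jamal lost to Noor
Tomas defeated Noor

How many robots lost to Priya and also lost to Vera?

Priya beat: Noor, Wei.
Vera beat: Elif, Priya, Diego, Tomas, Wei.
Both beat: Wei — 1.

1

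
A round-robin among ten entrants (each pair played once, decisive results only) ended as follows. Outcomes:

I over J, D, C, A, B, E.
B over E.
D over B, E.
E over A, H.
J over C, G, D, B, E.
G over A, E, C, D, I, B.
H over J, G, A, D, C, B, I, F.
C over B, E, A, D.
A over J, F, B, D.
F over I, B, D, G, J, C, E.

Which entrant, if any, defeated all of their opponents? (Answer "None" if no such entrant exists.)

None

Highest win total is H with 8 (out of 9 possible).
H lost to E, so no entrant went undefeated.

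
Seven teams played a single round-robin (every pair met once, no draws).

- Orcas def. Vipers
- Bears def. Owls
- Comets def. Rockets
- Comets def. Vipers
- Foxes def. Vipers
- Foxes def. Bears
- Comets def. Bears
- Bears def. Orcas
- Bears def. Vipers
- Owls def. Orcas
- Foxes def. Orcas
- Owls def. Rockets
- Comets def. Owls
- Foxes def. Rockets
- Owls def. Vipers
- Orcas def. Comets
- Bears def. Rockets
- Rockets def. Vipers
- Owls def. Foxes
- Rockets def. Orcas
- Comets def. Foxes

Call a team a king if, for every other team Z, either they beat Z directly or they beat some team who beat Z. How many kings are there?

5

Foxes reaches everyone (king).
Owls reaches everyone (king).
Vipers cannot reach Foxes, Owls, Orcas, Rockets, Bears, Comets in two steps.
Orcas reaches everyone (king).
Rockets cannot reach Foxes, Owls, Bears in two steps.
Bears reaches everyone (king).
Comets reaches everyone (king).
Kings: Foxes, Owls, Orcas, Bears, Comets — 5.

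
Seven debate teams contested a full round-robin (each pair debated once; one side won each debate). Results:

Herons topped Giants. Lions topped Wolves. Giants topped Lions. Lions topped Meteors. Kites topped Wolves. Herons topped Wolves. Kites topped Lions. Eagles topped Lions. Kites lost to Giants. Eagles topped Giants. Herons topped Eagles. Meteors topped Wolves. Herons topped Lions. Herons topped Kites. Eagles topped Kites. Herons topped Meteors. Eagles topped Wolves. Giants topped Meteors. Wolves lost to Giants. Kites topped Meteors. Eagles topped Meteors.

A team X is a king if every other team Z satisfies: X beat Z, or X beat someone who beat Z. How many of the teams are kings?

1

Wolves cannot reach Giants, Herons, Lions, Eagles, Kites, Meteors in two steps.
Giants cannot reach Herons, Eagles in two steps.
Herons reaches everyone (king).
Lions cannot reach Giants, Herons, Eagles, Kites in two steps.
Eagles cannot reach Herons in two steps.
Kites cannot reach Giants, Herons, Eagles in two steps.
Meteors cannot reach Giants, Herons, Lions, Eagles, Kites in two steps.
Kings: Herons — 1.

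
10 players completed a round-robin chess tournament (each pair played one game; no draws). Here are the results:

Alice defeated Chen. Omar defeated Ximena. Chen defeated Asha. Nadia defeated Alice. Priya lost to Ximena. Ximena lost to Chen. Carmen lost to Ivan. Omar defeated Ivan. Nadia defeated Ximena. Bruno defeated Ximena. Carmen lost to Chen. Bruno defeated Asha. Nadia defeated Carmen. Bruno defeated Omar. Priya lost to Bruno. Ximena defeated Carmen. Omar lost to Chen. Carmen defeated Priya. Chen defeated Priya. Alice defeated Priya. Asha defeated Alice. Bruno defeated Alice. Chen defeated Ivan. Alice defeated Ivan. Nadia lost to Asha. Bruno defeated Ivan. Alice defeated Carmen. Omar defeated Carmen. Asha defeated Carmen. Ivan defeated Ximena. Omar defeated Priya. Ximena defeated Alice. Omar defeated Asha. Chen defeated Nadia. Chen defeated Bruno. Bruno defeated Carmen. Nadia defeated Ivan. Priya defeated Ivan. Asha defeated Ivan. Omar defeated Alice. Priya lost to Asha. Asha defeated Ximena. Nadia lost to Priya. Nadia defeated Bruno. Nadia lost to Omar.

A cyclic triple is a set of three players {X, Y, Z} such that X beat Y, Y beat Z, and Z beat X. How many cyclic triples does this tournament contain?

Win totals: Ivan 2, Ximena 3, Nadia 5, Carmen 1, Alice 4, Priya 2, Omar 7, Asha 6, Chen 8, Bruno 7.
A player with w wins dominates both others in C(w,2) triples; summing gives 1 + 3 + 10 + 0 + 6 + 1 + 21 + 15 + 28 + 21 = 106 transitive triples.
Total triples C(10,3) = 120, so cyclic triples = 120 − 106 = 14.

14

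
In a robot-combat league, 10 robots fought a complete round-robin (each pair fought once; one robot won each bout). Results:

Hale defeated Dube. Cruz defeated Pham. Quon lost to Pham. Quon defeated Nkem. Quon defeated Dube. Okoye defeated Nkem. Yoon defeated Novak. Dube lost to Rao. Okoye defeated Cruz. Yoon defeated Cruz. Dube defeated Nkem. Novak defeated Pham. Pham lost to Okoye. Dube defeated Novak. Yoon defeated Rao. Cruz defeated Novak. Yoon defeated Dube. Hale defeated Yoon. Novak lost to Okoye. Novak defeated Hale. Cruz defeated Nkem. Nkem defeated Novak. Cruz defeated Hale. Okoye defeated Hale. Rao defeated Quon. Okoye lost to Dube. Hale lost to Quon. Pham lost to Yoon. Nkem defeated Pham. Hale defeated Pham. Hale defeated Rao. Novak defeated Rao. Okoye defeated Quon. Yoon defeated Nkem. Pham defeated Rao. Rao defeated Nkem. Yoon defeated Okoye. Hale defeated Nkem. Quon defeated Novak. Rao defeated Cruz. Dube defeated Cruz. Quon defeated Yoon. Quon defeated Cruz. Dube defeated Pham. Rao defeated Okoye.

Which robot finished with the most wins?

Yoon

Win totals: Hale 5, Rao 5, Pham 2, Yoon 7, Nkem 2, Quon 6, Dube 5, Okoye 6, Novak 3, Cruz 4.
Yoon leads with 7 wins (next highest: 6).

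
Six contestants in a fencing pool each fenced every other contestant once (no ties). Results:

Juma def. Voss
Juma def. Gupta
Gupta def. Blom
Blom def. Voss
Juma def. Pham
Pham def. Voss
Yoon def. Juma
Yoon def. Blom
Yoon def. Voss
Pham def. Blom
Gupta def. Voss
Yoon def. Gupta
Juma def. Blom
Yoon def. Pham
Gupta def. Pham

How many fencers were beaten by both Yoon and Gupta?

3

Yoon beat: Pham, Juma, Voss, Gupta, Blom.
Gupta beat: Pham, Voss, Blom.
Both beat: Pham, Voss, Blom — 3.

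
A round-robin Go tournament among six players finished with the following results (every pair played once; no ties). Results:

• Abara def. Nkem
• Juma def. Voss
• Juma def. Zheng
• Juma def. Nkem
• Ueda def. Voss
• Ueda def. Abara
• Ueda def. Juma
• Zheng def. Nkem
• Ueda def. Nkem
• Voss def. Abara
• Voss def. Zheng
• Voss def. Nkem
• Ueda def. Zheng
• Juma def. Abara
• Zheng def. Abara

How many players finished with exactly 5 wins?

1

Win totals: Ueda 5, Nkem 0, Abara 1, Zheng 2, Voss 3, Juma 4.
Exactly 5: Ueda — 1 player.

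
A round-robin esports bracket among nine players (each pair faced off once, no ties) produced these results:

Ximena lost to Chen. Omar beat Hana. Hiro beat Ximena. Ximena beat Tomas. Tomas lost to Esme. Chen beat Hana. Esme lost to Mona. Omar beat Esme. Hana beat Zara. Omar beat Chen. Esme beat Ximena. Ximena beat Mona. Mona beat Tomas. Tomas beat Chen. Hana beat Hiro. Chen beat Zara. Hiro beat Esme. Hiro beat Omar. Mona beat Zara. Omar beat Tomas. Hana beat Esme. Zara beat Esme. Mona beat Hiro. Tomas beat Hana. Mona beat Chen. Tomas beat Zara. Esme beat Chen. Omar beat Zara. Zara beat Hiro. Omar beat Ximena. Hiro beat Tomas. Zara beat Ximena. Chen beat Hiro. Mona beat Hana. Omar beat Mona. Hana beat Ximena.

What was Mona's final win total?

Mona's results: beat Zara, Hana, Hiro, Esme, Tomas, Chen; lost to Omar, Ximena.
That is 6 wins.

6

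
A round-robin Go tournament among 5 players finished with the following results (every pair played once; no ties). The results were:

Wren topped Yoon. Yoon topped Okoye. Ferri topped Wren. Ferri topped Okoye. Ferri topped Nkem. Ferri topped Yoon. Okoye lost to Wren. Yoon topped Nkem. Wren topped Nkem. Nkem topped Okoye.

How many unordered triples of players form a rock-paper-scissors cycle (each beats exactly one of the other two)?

Win totals: Wren 3, Yoon 2, Nkem 1, Okoye 0, Ferri 4.
A player with w wins dominates both others in C(w,2) triples; summing gives 3 + 1 + 0 + 0 + 6 = 10 transitive triples.
Total triples C(5,3) = 10, so cyclic triples = 10 − 10 = 0.

0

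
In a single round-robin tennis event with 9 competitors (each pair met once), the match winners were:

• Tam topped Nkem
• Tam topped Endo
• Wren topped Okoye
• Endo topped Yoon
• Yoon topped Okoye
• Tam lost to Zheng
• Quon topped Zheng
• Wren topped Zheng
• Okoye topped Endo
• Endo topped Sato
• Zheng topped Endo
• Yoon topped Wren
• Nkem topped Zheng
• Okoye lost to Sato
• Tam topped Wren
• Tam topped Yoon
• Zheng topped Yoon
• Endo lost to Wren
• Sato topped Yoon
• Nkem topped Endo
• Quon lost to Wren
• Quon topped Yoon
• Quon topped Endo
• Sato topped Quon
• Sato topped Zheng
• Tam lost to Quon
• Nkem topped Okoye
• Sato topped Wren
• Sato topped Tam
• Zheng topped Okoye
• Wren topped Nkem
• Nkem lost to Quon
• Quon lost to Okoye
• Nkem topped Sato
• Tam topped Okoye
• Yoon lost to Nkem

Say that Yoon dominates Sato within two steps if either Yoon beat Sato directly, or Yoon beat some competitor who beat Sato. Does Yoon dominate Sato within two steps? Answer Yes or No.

No

Yoon did not beat Sato directly.
Yoon beat Okoye, Wren, but each of them lost to Sato. No two-step path.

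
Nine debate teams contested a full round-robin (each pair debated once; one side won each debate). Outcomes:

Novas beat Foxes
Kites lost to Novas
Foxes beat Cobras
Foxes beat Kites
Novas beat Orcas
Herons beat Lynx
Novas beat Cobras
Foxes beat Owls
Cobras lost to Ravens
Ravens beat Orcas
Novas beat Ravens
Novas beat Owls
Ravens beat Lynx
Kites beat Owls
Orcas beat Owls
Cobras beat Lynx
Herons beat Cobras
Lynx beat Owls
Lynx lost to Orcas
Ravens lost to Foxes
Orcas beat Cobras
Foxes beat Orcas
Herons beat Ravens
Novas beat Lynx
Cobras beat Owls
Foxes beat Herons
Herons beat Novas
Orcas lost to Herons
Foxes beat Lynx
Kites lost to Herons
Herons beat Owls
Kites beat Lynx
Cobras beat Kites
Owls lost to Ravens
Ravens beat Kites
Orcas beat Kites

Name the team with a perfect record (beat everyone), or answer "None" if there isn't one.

Highest win total is Novas with 7 (out of 8 possible).
Novas lost to Herons, so no team went undefeated.

None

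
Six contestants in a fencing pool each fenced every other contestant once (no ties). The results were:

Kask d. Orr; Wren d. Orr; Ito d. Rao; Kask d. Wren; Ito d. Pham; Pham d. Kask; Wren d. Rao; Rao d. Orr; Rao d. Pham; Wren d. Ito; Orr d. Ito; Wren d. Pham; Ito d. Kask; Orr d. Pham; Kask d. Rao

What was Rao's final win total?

Rao's results: beat Orr, Pham; lost to Kask, Wren, Ito.
That is 2 wins.

2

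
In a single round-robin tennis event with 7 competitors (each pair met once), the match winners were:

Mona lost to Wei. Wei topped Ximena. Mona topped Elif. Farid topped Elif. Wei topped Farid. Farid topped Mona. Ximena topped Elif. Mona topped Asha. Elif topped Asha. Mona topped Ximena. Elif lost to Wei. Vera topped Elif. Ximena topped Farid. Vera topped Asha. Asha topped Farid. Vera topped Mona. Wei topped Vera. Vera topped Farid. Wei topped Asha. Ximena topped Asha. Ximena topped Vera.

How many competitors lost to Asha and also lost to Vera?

Asha beat: Farid.
Vera beat: Elif, Mona, Asha, Farid.
Both beat: Farid — 1.

1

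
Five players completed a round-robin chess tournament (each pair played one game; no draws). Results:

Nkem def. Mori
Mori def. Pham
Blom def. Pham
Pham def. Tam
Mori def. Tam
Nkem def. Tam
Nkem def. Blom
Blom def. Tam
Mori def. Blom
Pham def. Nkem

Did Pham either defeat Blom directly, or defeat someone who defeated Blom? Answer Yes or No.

Yes

Pham did not beat Blom directly.
Pham beat Nkem, Tam. Of those, Nkem beat Blom.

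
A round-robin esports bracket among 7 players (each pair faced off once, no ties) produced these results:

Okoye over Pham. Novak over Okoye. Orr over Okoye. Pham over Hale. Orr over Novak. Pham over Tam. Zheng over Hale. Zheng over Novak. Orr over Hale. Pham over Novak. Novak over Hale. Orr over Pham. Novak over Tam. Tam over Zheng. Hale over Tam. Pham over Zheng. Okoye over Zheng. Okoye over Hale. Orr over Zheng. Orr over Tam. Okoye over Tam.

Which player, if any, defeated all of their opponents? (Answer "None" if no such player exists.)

Orr

Orr has 6 wins out of 6 opponents — a perfect record.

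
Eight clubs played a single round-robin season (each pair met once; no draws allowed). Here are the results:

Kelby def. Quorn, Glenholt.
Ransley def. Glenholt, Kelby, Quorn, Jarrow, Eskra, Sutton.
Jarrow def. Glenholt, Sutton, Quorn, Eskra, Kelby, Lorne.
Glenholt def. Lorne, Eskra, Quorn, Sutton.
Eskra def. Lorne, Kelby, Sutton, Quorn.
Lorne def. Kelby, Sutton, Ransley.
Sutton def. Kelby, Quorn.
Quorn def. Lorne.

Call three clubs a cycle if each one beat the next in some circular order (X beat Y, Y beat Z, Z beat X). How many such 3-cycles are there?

Win totals: Sutton 2, Glenholt 4, Lorne 3, Eskra 4, Quorn 1, Ransley 6, Jarrow 6, Kelby 2.
A club with w wins dominates both others in C(w,2) triples; summing gives 1 + 6 + 3 + 6 + 0 + 15 + 15 + 1 = 47 transitive triples.
Total triples C(8,3) = 56, so cyclic triples = 56 − 47 = 9.

9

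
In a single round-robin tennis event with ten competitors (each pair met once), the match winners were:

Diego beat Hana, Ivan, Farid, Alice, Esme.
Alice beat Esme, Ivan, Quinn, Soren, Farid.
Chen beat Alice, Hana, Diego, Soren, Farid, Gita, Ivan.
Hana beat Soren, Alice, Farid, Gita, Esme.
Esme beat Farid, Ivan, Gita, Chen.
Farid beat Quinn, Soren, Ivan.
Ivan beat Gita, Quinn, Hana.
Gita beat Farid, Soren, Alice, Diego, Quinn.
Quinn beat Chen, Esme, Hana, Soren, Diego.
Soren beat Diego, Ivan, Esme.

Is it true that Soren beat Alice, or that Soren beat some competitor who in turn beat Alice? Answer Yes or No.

Yes

Soren did not beat Alice directly.
Soren beat Esme, Ivan, Diego. Of those, Diego beat Alice.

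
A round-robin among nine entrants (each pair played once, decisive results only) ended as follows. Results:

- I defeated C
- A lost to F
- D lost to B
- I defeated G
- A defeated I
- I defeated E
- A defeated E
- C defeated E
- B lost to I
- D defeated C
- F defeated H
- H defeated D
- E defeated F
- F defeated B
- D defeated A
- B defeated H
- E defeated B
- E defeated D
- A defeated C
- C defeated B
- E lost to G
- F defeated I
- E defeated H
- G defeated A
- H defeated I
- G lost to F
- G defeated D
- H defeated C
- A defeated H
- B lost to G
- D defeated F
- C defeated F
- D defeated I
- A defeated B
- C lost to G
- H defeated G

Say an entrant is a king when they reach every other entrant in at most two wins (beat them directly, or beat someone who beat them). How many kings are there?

A reaches everyone (king).
B cannot reach E in two steps.
C reaches everyone (king).
D reaches everyone (king).
E reaches everyone (king).
F reaches everyone (king).
G reaches everyone (king).
H reaches everyone (king).
I reaches everyone (king).
Kings: A, C, D, E, F, G, H, I — 8.

8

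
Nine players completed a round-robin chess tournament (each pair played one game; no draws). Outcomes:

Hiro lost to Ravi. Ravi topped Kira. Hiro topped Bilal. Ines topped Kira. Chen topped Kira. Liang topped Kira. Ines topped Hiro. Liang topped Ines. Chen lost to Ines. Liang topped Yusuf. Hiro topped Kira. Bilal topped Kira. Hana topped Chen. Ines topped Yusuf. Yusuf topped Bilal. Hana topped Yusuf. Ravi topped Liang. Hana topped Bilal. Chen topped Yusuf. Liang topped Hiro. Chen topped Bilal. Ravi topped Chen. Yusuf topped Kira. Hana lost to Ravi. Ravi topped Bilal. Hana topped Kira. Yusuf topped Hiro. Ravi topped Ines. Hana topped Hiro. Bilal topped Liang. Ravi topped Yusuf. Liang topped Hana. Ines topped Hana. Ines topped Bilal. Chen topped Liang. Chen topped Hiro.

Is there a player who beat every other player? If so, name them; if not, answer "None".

Ravi has 8 wins out of 8 opponents — a perfect record.

Ravi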